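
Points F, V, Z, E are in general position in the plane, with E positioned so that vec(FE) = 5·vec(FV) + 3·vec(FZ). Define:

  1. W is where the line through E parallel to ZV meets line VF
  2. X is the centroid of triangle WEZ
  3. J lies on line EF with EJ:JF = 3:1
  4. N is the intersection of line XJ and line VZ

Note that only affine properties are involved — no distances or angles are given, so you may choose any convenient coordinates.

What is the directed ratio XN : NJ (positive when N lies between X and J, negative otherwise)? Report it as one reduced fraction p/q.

XN:NJ = -14/3

Work in coordinates with F = (0, 0), V = (1, 0), Z = (0, 1), E = (5, 3).
1. W is where the line through E parallel to ZV meets line VF ⇒ W = (8, 0)
2. X is the centroid of triangle WEZ ⇒ X = (13/3, 4/3)
3. J lies on line EF with EJ:JF = 3:1 ⇒ J = (5/4, 3/4)
4. N is the intersection of line XJ and line VZ ⇒ N = (9/22, 13/22)
N = X + t·(J−X) with t = 14/11, so XN:NJ = t:(1−t) = 14/11:-3/11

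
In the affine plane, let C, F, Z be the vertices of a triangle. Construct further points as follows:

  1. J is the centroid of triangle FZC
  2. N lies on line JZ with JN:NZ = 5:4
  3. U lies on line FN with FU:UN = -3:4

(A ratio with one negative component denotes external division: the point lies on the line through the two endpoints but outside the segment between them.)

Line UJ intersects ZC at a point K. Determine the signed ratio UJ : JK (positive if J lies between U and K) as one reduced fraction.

Set C = (0, 0), F = (1, 0), Z = (0, 1); any affine frame gives the same invariant.
1. J is the centroid of triangle FZC ⇒ J = (1/3, 1/3)
2. N lies on line JZ with JN:NZ = 5:4 ⇒ N = (4/27, 19/27)
3. U lies on line FN with FU:UN = -3:4 ⇒ U = (32/9, -19/9)
line UJ meets ZC at K = (0, 17/29)
J = U + t·(K−U) with t = 29/32, so UJ:JK = 29/32:3/32

UJ:JK = 29/3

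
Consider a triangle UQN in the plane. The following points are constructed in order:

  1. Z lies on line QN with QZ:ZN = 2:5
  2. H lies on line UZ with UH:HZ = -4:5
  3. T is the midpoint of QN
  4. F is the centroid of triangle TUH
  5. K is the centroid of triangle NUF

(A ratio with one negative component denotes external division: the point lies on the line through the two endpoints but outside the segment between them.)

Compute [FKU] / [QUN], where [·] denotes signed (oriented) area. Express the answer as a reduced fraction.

[FKU]:[QUN] = 11/42

Choose coordinates U = (0, 0), Q = (1, 0), N = (0, 1).
1. Z lies on line QN with QZ:ZN = 2:5 ⇒ Z = (5/7, 2/7)
2. H lies on line UZ with UH:HZ = -4:5 ⇒ H = (-20/7, -8/7)
3. T is the midpoint of QN ⇒ T = (1/2, 1/2)
4. F is the centroid of triangle TUH ⇒ F = (-11/14, -3/14)
5. K is the centroid of triangle NUF ⇒ K = (-11/42, 11/42)
2·[FKU] = -11/42, 2·[QUN] = -1
[FKU]:[QUN] = -11/42:-1 = 11/42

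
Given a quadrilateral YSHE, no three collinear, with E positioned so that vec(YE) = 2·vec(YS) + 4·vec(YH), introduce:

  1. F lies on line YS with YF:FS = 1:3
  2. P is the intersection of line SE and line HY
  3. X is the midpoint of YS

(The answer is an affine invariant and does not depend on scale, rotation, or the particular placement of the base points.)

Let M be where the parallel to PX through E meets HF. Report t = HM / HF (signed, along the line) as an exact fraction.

t = 13/3

Assign Y = (0, 0), S = (1, 0), H = (0, 1), E = (2, 4) — the answer is frame-independent, so this choice is without loss of generality.
1. F lies on line YS with YF:FS = 1:3 ⇒ F = (1/4, 0)
2. P is the intersection of line SE and line HY ⇒ P = (0, -4)
3. X is the midpoint of YS ⇒ X = (1/2, 0)
through E parallel to PX: direction (1/2, 4); meets HF at M = (13/12, -10/3)
M = H + t·(F−H) with t = 13/3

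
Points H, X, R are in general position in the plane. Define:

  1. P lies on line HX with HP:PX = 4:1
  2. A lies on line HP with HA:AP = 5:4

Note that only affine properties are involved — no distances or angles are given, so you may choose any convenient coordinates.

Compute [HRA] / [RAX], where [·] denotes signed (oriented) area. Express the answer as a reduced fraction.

[HRA]:[RAX] = -4/5

Assign H = (0, 0), X = (1, 0), R = (0, 1) — the answer is frame-independent, so this choice is without loss of generality.
1. P lies on line HX with HP:PX = 4:1 ⇒ P = (4/5, 0)
2. A lies on line HP with HA:AP = 5:4 ⇒ A = (4/9, 0)
2·[HRA] = -4/9, 2·[RAX] = 5/9
[HRA]:[RAX] = -4/9:5/9 = -4/5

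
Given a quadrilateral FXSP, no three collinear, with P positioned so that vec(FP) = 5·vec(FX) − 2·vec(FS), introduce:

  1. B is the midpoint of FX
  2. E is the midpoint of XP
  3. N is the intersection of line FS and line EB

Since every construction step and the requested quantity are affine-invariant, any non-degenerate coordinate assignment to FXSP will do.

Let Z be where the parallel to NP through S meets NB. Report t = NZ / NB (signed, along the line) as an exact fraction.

Set F = (0, 0), X = (1, 0), S = (0, 1), P = (5, -2); any affine frame gives the same invariant.
1. B is the midpoint of FX ⇒ B = (1/2, 0)
2. E is the midpoint of XP ⇒ E = (3, -1)
3. N is the intersection of line FS and line EB ⇒ N = (0, 1/5)
through S parallel to NP: direction (5, -11/5); meets NB at Z = (20, -39/5)
Z = N + t·(B−N) with t = 40

t = 40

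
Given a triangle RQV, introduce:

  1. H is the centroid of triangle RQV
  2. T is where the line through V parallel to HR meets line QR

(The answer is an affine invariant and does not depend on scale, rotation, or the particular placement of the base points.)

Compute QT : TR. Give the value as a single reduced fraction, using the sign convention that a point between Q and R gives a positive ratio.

Assign R = (0, 0), Q = (1, 0), V = (0, 1) — the answer is frame-independent, so this choice is without loss of generality.
1. H is the centroid of triangle RQV ⇒ H = (1/3, 1/3)
2. T is where the line through V parallel to HR meets line QR ⇒ T = (-1, 0)
T = Q + t·(R−Q) with t = 2, so QT:TR = t:(1−t) = 2:-1

QT:TR = -2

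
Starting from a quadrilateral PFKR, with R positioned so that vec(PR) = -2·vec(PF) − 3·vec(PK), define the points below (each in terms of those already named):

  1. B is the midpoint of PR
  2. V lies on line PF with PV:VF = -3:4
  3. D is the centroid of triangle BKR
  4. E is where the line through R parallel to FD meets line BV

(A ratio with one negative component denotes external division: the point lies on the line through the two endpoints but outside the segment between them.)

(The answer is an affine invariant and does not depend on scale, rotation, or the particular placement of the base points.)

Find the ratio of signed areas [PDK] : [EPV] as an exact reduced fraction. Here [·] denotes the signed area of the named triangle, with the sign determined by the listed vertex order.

[PDK]:[EPV] = -64/387

Assign P = (0, 0), F = (1, 0), K = (0, 1), R = (-2, -3) — the answer is frame-independent, so this choice is without loss of generality.
1. B is the midpoint of PR ⇒ B = (-1, -3/2)
2. V lies on line PF with PV:VF = -3:4 ⇒ V = (-3, 0)
3. D is the centroid of triangle BKR ⇒ D = (-1, -7/6)
4. E is where the line through R parallel to FD meets line BV ⇒ E = (-5/16, -129/64)
2·[PDK] = -1, 2·[EPV] = 387/64
[PDK]:[EPV] = -1:387/64 = -64/387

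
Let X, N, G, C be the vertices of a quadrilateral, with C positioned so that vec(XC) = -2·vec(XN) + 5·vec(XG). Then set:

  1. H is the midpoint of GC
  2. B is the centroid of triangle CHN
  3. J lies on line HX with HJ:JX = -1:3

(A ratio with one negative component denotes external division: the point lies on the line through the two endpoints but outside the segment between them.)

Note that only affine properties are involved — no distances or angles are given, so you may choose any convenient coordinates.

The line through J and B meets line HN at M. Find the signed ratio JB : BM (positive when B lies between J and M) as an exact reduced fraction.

JB:BM = 7/2

Choose coordinates X = (0, 0), N = (1, 0), G = (0, 1), C = (-2, 5).
1. H is the midpoint of GC ⇒ H = (-1, 3)
2. B is the centroid of triangle CHN ⇒ B = (-2/3, 8/3)
3. J lies on line HX with HJ:JX = -1:3 ⇒ J = (-3/2, 9/2)
line JB meets HN at M = (-3/7, 15/7)
B = J + t·(M−J) with t = 7/9, so JB:BM = 7/9:2/9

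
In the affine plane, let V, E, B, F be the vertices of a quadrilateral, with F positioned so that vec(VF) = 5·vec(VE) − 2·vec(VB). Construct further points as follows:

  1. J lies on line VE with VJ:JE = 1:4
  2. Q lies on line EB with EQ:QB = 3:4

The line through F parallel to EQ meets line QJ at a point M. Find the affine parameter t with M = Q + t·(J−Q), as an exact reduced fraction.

Work in coordinates with V = (0, 0), E = (1, 0), B = (0, 1), F = (5, -2).
1. J lies on line VE with VJ:JE = 1:4 ⇒ J = (1/5, 0)
2. Q lies on line EB with EQ:QB = 3:4 ⇒ Q = (4/7, 3/7)
through F parallel to EQ: direction (-3/7, 3/7); meets QJ at M = (3/2, 3/2)
M = Q + t·(J−Q) with t = -5/2

t = -5/2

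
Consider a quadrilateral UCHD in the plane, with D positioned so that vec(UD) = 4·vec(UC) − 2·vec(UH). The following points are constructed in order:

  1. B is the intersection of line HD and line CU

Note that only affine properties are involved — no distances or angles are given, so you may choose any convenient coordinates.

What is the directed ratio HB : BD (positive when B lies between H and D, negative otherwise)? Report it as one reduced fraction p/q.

HB:BD = 1/2

Choose coordinates U = (0, 0), C = (1, 0), H = (0, 1), D = (4, -2).
1. B is the intersection of line HD and line CU ⇒ B = (4/3, 0)
B = H + t·(D−H) with t = 1/3, so HB:BD = t:(1−t) = 1/3:2/3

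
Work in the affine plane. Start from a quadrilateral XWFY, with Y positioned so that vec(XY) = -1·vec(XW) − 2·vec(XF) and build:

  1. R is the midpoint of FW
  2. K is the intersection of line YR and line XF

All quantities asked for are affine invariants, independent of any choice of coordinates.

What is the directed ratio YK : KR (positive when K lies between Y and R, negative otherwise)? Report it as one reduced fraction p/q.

Set X = (0, 0), W = (1, 0), F = (0, 1), Y = (-1, -2); any affine frame gives the same invariant.
1. R is the midpoint of FW ⇒ R = (1/2, 1/2)
2. K is the intersection of line YR and line XF ⇒ K = (0, -1/3)
K = Y + t·(R−Y) with t = 2/3, so YK:KR = t:(1−t) = 2/3:1/3

YK:KR = 2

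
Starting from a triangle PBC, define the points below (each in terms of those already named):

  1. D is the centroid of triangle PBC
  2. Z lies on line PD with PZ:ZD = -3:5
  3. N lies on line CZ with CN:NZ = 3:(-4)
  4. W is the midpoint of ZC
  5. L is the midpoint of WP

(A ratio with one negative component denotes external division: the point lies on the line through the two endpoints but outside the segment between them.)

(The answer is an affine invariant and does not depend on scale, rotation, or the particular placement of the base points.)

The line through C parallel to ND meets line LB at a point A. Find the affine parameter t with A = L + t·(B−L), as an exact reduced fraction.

t = -9/143

Assign P = (0, 0), B = (1, 0), C = (0, 1) — the answer is frame-independent, so this choice is without loss of generality.
1. D is the centroid of triangle PBC ⇒ D = (1/3, 1/3)
2. Z lies on line PD with PZ:ZD = -3:5 ⇒ Z = (-1/2, -1/2)
3. N lies on line CZ with CN:NZ = 3:(-4) ⇒ N = (3/2, 11/2)
4. W is the midpoint of ZC ⇒ W = (-1/4, 1/4)
5. L is the midpoint of WP ⇒ L = (-1/8, 1/8)
through C parallel to ND: direction (-7/6, -31/6); meets LB at A = (-28/143, 19/143)
A = L + t·(B−L) with t = -9/143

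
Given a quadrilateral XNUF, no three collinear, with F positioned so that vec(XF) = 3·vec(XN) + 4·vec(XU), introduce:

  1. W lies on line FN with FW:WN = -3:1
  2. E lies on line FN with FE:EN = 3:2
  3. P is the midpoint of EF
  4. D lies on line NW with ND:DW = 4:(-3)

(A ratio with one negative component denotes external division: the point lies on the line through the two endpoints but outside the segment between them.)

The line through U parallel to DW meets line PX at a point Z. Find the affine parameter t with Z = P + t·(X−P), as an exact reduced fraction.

Assign X = (0, 0), N = (1, 0), U = (0, 1), F = (3, 4) — the answer is frame-independent, so this choice is without loss of generality.
1. W lies on line FN with FW:WN = -3:1 ⇒ W = (0, -2)
2. E lies on line FN with FE:EN = 3:2 ⇒ E = (9/5, 8/5)
3. P is the midpoint of EF ⇒ P = (12/5, 14/5)
4. D lies on line NW with ND:DW = 4:(-3) ⇒ D = (-3, -8)
through U parallel to DW: direction (3, 6); meets PX at Z = (-6/5, -7/5)
Z = P + t·(X−P) with t = 3/2

t = 3/2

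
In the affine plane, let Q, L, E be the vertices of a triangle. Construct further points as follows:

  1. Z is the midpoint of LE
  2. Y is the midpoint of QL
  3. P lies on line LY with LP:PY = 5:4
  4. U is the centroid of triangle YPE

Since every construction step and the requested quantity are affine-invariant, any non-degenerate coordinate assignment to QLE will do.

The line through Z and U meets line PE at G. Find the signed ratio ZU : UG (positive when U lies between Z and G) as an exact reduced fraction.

ZU:UG = -23/8

Work in coordinates with Q = (0, 0), L = (1, 0), E = (0, 1).
1. Z is the midpoint of LE ⇒ Z = (1/2, 1/2)
2. Y is the midpoint of QL ⇒ Y = (1/2, 0)
3. P lies on line LY with LP:PY = 5:4 ⇒ P = (13/18, 0)
4. U is the centroid of triangle YPE ⇒ U = (11/27, 1/3)
line ZU meets PE at G = (91/207, 9/23)
U = Z + t·(G−Z) with t = 23/15, so ZU:UG = 23/15:-8/15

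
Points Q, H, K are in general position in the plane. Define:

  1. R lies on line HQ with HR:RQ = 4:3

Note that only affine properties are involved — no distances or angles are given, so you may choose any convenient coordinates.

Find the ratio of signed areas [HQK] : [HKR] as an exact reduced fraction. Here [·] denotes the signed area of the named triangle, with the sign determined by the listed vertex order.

[HQK]:[HKR] = -7/4

Choose coordinates Q = (0, 0), H = (1, 0), K = (0, 1).
1. R lies on line HQ with HR:RQ = 4:3 ⇒ R = (3/7, 0)
2·[HQK] = -1, 2·[HKR] = 4/7
[HQK]:[HKR] = -1:4/7 = -7/4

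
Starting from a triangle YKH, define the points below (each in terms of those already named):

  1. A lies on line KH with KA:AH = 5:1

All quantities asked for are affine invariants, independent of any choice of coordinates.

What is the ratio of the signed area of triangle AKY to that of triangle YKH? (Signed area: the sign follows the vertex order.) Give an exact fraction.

Set Y = (0, 0), K = (1, 0), H = (0, 1); any affine frame gives the same invariant.
1. A lies on line KH with KA:AH = 5:1 ⇒ A = (1/6, 5/6)
2·[AKY] = -5/6, 2·[YKH] = 1
[AKY]:[YKH] = -5/6:1 = -5/6

[AKY]:[YKH] = -5/6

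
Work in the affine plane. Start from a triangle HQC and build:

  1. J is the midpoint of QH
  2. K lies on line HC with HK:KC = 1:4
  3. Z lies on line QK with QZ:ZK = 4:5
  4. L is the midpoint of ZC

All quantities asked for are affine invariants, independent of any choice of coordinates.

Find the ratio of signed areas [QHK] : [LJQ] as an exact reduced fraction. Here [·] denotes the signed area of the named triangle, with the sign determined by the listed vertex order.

[QHK]:[LJQ] = -36/49

Choose coordinates H = (0, 0), Q = (1, 0), C = (0, 1).
1. J is the midpoint of QH ⇒ J = (1/2, 0)
2. K lies on line HC with HK:KC = 1:4 ⇒ K = (0, 1/5)
3. Z lies on line QK with QZ:ZK = 4:5 ⇒ Z = (5/9, 4/45)
4. L is the midpoint of ZC ⇒ L = (5/18, 49/90)
2·[QHK] = -1/5, 2·[LJQ] = 49/180
[QHK]:[LJQ] = -1/5:49/180 = -36/49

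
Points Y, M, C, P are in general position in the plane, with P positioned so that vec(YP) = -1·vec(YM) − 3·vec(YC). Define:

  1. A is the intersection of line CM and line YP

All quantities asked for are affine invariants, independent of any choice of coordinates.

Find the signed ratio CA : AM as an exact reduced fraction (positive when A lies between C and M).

CA:AM = 1/3

Work in coordinates with Y = (0, 0), M = (1, 0), C = (0, 1), P = (-1, -3).
1. A is the intersection of line CM and line YP ⇒ A = (1/4, 3/4)
A = C + t·(M−C) with t = 1/4, so CA:AM = t:(1−t) = 1/4:3/4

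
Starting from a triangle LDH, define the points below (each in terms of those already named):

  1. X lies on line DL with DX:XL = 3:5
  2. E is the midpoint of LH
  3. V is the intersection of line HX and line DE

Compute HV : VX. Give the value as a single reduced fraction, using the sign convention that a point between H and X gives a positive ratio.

HV:VX = 8/3

Choose coordinates L = (0, 0), D = (1, 0), H = (0, 1).
1. X lies on line DL with DX:XL = 3:5 ⇒ X = (5/8, 0)
2. E is the midpoint of LH ⇒ E = (0, 1/2)
3. V is the intersection of line HX and line DE ⇒ V = (5/11, 3/11)
V = H + t·(X−H) with t = 8/11, so HV:VX = t:(1−t) = 8/11:3/11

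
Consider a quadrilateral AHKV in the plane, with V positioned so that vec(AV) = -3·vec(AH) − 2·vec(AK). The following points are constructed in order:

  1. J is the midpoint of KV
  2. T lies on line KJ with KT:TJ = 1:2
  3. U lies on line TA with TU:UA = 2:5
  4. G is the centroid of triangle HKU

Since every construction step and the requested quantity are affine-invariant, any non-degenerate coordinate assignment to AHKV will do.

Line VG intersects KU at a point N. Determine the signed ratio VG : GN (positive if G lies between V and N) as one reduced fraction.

VG:GN = -25/7

Work in coordinates with A = (0, 0), H = (1, 0), K = (0, 1), V = (-3, -2).
1. J is the midpoint of KV ⇒ J = (-3/2, -1/2)
2. T lies on line KJ with KT:TJ = 1:2 ⇒ T = (-1/2, 1/2)
3. U lies on line TA with TU:UA = 2:5 ⇒ U = (-5/14, 5/14)
4. G is the centroid of triangle HKU ⇒ G = (3/14, 19/42)
line VG meets KU at N = (-24/35, -41/175)
G = V + t·(N−V) with t = 25/18, so VG:GN = 25/18:-7/18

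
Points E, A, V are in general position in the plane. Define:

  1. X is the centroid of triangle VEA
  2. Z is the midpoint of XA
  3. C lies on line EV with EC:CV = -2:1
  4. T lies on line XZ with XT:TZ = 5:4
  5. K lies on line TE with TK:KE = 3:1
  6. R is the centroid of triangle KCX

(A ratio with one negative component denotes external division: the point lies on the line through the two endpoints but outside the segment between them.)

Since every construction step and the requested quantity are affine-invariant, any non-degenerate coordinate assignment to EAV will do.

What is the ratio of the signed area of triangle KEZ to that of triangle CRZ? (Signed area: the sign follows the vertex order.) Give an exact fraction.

[KEZ]:[CRZ] = 1/28

Assign E = (0, 0), A = (1, 0), V = (0, 1) — the answer is frame-independent, so this choice is without loss of generality.
1. X is the centroid of triangle VEA ⇒ X = (1/3, 1/3)
2. Z is the midpoint of XA ⇒ Z = (2/3, 1/6)
3. C lies on line EV with EC:CV = -2:1 ⇒ C = (0, 2)
4. T lies on line XZ with XT:TZ = 5:4 ⇒ T = (14/27, 13/54)
5. K lies on line TE with TK:KE = 3:1 ⇒ K = (7/54, 13/216)
6. R is the centroid of triangle KCX ⇒ R = (25/162, 517/648)
2·[KEZ] = 1/54, 2·[CRZ] = 14/27
[KEZ]:[CRZ] = 1/54:14/27 = 1/28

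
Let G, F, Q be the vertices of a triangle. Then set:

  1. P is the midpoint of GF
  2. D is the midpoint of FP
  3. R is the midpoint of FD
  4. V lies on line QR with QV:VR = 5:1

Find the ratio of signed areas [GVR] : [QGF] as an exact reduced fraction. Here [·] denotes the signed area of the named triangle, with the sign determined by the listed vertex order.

Choose coordinates G = (0, 0), F = (1, 0), Q = (0, 1).
1. P is the midpoint of GF ⇒ P = (1/2, 0)
2. D is the midpoint of FP ⇒ D = (3/4, 0)
3. R is the midpoint of FD ⇒ R = (7/8, 0)
4. V lies on line QR with QV:VR = 5:1 ⇒ V = (35/48, 1/6)
2·[GVR] = -7/48, 2·[QGF] = 1
[GVR]:[QGF] = -7/48:1 = -7/48

[GVR]:[QGF] = -7/48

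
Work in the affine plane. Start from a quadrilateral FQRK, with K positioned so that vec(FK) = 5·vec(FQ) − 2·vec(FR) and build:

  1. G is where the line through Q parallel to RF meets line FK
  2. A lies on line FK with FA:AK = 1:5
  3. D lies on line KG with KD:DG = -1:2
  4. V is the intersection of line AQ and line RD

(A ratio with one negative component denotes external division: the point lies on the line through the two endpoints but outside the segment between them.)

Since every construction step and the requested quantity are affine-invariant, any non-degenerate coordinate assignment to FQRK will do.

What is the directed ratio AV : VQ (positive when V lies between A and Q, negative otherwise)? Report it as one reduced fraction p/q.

Assign F = (0, 0), Q = (1, 0), R = (0, 1), K = (5, -2) — the answer is frame-independent, so this choice is without loss of generality.
1. G is where the line through Q parallel to RF meets line FK ⇒ G = (1, -2/5)
2. A lies on line FK with FA:AK = 1:5 ⇒ A = (5/6, -1/3)
3. D lies on line KG with KD:DG = -1:2 ⇒ D = (9, -18/5)
4. V is the intersection of line AQ and line RD ⇒ V = (135/113, 44/113)
V = A + t·(Q−A) with t = 245/113, so AV:VQ = t:(1−t) = 245/113:-132/113

AV:VQ = -245/132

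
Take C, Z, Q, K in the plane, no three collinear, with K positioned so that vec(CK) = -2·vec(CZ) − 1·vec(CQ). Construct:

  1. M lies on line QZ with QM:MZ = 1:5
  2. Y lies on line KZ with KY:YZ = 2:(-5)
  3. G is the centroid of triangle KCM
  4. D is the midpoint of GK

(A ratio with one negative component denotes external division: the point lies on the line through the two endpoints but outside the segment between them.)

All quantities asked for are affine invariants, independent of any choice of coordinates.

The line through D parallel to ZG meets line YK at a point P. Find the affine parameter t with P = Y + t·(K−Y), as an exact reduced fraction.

Work in coordinates with C = (0, 0), Z = (1, 0), Q = (0, 1), K = (-2, -1).
1. M lies on line QZ with QM:MZ = 1:5 ⇒ M = (1/6, 5/6)
2. Y lies on line KZ with KY:YZ = 2:(-5) ⇒ Y = (-4, -5/3)
3. G is the centroid of triangle KCM ⇒ G = (-11/18, -1/18)
4. D is the midpoint of GK ⇒ D = (-47/36, -19/36)
through D parallel to ZG: direction (-29/18, -1/18); meets YK at P = (-1/2, -1/2)
P = Y + t·(K−Y) with t = 7/4

t = 7/4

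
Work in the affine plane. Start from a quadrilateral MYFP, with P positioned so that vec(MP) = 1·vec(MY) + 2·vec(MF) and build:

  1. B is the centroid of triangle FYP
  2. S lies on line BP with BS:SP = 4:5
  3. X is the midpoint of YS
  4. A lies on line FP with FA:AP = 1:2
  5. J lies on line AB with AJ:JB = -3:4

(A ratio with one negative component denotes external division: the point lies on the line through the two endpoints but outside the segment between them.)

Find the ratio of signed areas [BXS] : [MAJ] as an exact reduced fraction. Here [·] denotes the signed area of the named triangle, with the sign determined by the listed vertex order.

Set M = (0, 0), Y = (1, 0), F = (0, 1), P = (1, 2); any affine frame gives the same invariant.
1. B is the centroid of triangle FYP ⇒ B = (2/3, 1)
2. S lies on line BP with BS:SP = 4:5 ⇒ S = (22/27, 13/9)
3. X is the midpoint of YS ⇒ X = (49/54, 13/18)
4. A lies on line FP with FA:AP = 1:2 ⇒ A = (1/3, 4/3)
5. J lies on line AB with AJ:JB = -3:4 ⇒ J = (-2/3, 7/3)
2·[BXS] = 4/27, 2·[MAJ] = 5/3
[BXS]:[MAJ] = 4/27:5/3 = 4/45

[BXS]:[MAJ] = 4/45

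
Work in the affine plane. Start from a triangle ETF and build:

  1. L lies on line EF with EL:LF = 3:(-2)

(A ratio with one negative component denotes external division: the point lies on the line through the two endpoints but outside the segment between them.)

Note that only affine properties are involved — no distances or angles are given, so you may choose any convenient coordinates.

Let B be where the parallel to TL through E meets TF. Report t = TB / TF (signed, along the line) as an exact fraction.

t = 3/2

Choose coordinates E = (0, 0), T = (1, 0), F = (0, 1).
1. L lies on line EF with EL:LF = 3:(-2) ⇒ L = (0, 3)
through E parallel to TL: direction (-1, 3); meets TF at B = (-1/2, 3/2)
B = T + t·(F−T) with t = 3/2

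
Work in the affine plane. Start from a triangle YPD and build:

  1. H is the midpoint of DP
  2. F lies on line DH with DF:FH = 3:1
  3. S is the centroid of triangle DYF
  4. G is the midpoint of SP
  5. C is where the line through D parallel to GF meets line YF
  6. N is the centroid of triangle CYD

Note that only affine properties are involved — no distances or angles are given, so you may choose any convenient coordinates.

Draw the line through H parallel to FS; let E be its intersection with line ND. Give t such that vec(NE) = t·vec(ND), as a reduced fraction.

t = -3/13

Choose coordinates Y = (0, 0), P = (1, 0), D = (0, 1).
1. H is the midpoint of DP ⇒ H = (1/2, 1/2)
2. F lies on line DH with DF:FH = 3:1 ⇒ F = (3/8, 5/8)
3. S is the centroid of triangle DYF ⇒ S = (1/8, 13/24)
4. G is the midpoint of SP ⇒ G = (9/16, 13/48)
5. C is where the line through D parallel to GF meets line YF ⇒ C = (9/32, 15/32)
6. N is the centroid of triangle CYD ⇒ N = (3/32, 47/96)
through H parallel to FS: direction (-1/4, -1/12); meets ND at E = (3/26, 29/78)
E = N + t·(D−N) with t = -3/13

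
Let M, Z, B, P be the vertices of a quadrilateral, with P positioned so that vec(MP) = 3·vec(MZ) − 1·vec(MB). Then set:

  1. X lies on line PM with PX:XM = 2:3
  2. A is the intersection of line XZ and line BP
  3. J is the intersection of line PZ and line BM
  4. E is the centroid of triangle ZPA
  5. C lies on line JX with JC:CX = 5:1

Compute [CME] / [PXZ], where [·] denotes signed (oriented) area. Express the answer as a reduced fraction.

[CME]:[PXZ] = 205/72

Work in coordinates with M = (0, 0), Z = (1, 0), B = (0, 1), P = (3, -1).
1. X lies on line PM with PX:XM = 2:3 ⇒ X = (9/5, -3/5)
2. A is the intersection of line XZ and line BP ⇒ A = (-3, 3)
3. J is the intersection of line PZ and line BM ⇒ J = (0, 1/2)
4. E is the centroid of triangle ZPA ⇒ E = (1/3, 2/3)
5. C lies on line JX with JC:CX = 5:1 ⇒ C = (3/2, -5/12)
2·[CME] = -41/36, 2·[PXZ] = -2/5
[CME]:[PXZ] = -41/36:-2/5 = 205/72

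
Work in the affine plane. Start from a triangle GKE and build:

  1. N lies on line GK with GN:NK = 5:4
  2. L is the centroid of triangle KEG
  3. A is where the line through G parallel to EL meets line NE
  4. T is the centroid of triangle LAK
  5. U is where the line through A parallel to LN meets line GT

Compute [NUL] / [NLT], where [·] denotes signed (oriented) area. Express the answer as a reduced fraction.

[NUL]:[NLT] = -15/7

Set G = (0, 0), K = (1, 0), E = (0, 1); any affine frame gives the same invariant.
1. N lies on line GK with GN:NK = 5:4 ⇒ N = (5/9, 0)
2. L is the centroid of triangle KEG ⇒ L = (1/3, 1/3)
3. A is where the line through G parallel to EL meets line NE ⇒ A = (-5, 10)
4. T is the centroid of triangle LAK ⇒ T = (-11/9, 31/9)
5. U is where the line through A parallel to LN meets line GT ⇒ U = (-55/29, 155/29)
2·[NUL] = 10/27, 2·[NLT] = -14/81
[NUL]:[NLT] = 10/27:-14/81 = -15/7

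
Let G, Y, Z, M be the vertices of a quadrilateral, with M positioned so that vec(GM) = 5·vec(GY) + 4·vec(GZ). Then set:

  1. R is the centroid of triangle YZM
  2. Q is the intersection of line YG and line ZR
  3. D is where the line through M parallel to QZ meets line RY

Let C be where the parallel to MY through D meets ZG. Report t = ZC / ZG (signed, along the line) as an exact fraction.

t = 2/3

Work in coordinates with G = (0, 0), Y = (1, 0), Z = (0, 1), M = (5, 4).
1. R is the centroid of triangle YZM ⇒ R = (2, 5/3)
2. Q is the intersection of line YG and line ZR ⇒ Q = (-3, 0)
3. D is where the line through M parallel to QZ meets line RY ⇒ D = (3, 10/3)
through D parallel to MY: direction (-4, -4); meets ZG at C = (0, 1/3)
C = Z + t·(G−Z) with t = 2/3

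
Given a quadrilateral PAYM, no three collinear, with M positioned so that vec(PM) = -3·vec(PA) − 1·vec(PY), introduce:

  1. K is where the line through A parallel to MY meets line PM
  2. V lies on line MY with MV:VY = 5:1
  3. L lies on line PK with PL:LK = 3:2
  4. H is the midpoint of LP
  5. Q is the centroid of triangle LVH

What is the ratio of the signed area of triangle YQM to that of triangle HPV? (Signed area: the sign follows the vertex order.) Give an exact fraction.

[YQM]:[HPV] = 26/5

Choose coordinates P = (0, 0), A = (1, 0), Y = (0, 1), M = (-3, -1).
1. K is where the line through A parallel to MY meets line PM ⇒ K = (2, 2/3)
2. V lies on line MY with MV:VY = 5:1 ⇒ V = (-1/2, 2/3)
3. L lies on line PK with PL:LK = 3:2 ⇒ L = (6/5, 2/5)
4. H is the midpoint of LP ⇒ H = (3/5, 1/5)
5. Q is the centroid of triangle LVH ⇒ Q = (13/30, 19/45)
2·[YQM] = -13/5, 2·[HPV] = -1/2
[YQM]:[HPV] = -13/5:-1/2 = 26/5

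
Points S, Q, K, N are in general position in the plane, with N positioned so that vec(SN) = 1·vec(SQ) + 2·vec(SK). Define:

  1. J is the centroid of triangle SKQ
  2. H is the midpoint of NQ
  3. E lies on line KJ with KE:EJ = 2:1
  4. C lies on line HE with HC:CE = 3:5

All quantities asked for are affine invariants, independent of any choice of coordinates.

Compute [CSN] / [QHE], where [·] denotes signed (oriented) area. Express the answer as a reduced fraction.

[CSN]:[QHE] = -3/4

Choose coordinates S = (0, 0), Q = (1, 0), K = (0, 1), N = (1, 2).
1. J is the centroid of triangle SKQ ⇒ J = (1/3, 1/3)
2. H is the midpoint of NQ ⇒ H = (1, 1)
3. E lies on line KJ with KE:EJ = 2:1 ⇒ E = (2/9, 5/9)
4. C lies on line HE with HC:CE = 3:5 ⇒ C = (17/24, 5/6)
2·[CSN] = -7/12, 2·[QHE] = 7/9
[CSN]:[QHE] = -7/12:7/9 = -3/4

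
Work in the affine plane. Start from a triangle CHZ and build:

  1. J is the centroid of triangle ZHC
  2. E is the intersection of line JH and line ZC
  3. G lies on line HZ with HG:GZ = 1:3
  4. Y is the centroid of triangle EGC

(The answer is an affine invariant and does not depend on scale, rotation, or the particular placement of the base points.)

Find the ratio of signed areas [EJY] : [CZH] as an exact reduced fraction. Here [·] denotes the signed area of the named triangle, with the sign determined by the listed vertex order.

[EJY]:[CZH] = 1/24

Assign C = (0, 0), H = (1, 0), Z = (0, 1) — the answer is frame-independent, so this choice is without loss of generality.
1. J is the centroid of triangle ZHC ⇒ J = (1/3, 1/3)
2. E is the intersection of line JH and line ZC ⇒ E = (0, 1/2)
3. G lies on line HZ with HG:GZ = 1:3 ⇒ G = (3/4, 1/4)
4. Y is the centroid of triangle EGC ⇒ Y = (1/4, 1/4)
2·[EJY] = -1/24, 2·[CZH] = -1
[EJY]:[CZH] = -1/24:-1 = 1/24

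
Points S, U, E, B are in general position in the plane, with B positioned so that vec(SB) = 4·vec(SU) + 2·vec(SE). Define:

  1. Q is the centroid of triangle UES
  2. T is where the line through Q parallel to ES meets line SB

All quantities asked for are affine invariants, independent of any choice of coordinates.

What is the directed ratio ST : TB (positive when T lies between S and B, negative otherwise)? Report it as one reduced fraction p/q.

Set S = (0, 0), U = (1, 0), E = (0, 1), B = (4, 2); any affine frame gives the same invariant.
1. Q is the centroid of triangle UES ⇒ Q = (1/3, 1/3)
2. T is where the line through Q parallel to ES meets line SB ⇒ T = (1/3, 1/6)
T = S + t·(B−S) with t = 1/12, so ST:TB = t:(1−t) = 1/12:11/12

ST:TB = 1/11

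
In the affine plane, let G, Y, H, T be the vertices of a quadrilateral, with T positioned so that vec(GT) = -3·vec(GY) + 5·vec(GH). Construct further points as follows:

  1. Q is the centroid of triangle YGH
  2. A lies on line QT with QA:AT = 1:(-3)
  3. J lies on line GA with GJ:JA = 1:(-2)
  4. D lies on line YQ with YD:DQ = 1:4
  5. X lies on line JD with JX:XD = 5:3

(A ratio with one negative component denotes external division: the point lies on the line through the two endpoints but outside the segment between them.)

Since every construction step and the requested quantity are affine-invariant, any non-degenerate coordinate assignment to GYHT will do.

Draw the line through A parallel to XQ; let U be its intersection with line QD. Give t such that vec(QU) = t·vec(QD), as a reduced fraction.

Set G = (0, 0), Y = (1, 0), H = (0, 1), T = (-3, 5); any affine frame gives the same invariant.
1. Q is the centroid of triangle YGH ⇒ Q = (1/3, 1/3)
2. A lies on line QT with QA:AT = 1:(-3) ⇒ A = (2, -2)
3. J lies on line GA with GJ:JA = 1:(-2) ⇒ J = (-2, 2)
4. D lies on line YQ with YD:DQ = 1:4 ⇒ D = (13/15, 1/15)
5. X lies on line JD with JX:XD = 5:3 ⇒ X = (-5/24, 19/24)
through A parallel to XQ: direction (13/24, -11/24); meets QD at U = (-7/3, 5/3)
U = Q + t·(D−Q) with t = -5

t = -5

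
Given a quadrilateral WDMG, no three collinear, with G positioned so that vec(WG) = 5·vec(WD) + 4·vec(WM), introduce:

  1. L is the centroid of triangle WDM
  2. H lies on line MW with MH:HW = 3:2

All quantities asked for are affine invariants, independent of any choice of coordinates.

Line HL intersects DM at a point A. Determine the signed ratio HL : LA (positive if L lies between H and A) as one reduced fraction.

HL:LA = 4/5

Assign W = (0, 0), D = (1, 0), M = (0, 1), G = (5, 4) — the answer is frame-independent, so this choice is without loss of generality.
1. L is the centroid of triangle WDM ⇒ L = (1/3, 1/3)
2. H lies on line MW with MH:HW = 3:2 ⇒ H = (0, 2/5)
line HL meets DM at A = (3/4, 1/4)
L = H + t·(A−H) with t = 4/9, so HL:LA = 4/9:5/9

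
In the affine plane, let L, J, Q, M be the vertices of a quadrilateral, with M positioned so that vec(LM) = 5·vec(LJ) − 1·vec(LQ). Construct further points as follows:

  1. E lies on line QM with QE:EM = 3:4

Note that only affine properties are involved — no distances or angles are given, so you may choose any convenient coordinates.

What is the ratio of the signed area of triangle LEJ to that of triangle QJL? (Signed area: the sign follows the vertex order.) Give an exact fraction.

Set L = (0, 0), J = (1, 0), Q = (0, 1), M = (5, -1); any affine frame gives the same invariant.
1. E lies on line QM with QE:EM = 3:4 ⇒ E = (15/7, 1/7)
2·[LEJ] = -1/7, 2·[QJL] = -1
[LEJ]:[QJL] = -1/7:-1 = 1/7

[LEJ]:[QJL] = 1/7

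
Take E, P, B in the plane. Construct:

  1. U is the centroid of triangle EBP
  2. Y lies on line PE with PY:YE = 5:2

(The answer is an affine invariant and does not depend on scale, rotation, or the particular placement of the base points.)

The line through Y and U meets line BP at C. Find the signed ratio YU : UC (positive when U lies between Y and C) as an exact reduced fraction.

YU:UC = 8/7

Choose coordinates E = (0, 0), P = (1, 0), B = (0, 1).
1. U is the centroid of triangle EBP ⇒ U = (1/3, 1/3)
2. Y lies on line PE with PY:YE = 5:2 ⇒ Y = (2/7, 0)
line YU meets BP at C = (3/8, 5/8)
U = Y + t·(C−Y) with t = 8/15, so YU:UC = 8/15:7/15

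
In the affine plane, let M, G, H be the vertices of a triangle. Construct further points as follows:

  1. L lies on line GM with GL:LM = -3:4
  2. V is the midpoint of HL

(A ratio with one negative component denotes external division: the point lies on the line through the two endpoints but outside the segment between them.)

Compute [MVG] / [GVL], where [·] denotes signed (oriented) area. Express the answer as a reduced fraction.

Work in coordinates with M = (0, 0), G = (1, 0), H = (0, 1).
1. L lies on line GM with GL:LM = -3:4 ⇒ L = (4, 0)
2. V is the midpoint of HL ⇒ V = (2, 1/2)
2·[MVG] = -1/2, 2·[GVL] = -3/2
[MVG]:[GVL] = -1/2:-3/2 = 1/3

[MVG]:[GVL] = 1/3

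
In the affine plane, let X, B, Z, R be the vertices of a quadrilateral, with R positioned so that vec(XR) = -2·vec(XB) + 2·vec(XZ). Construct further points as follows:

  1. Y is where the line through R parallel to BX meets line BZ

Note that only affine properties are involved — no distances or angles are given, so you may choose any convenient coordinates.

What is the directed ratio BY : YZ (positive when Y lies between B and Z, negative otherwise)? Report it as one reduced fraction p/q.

BY:YZ = -2

Work in coordinates with X = (0, 0), B = (1, 0), Z = (0, 1), R = (-2, 2).
1. Y is where the line through R parallel to BX meets line BZ ⇒ Y = (-1, 2)
Y = B + t·(Z−B) with t = 2, so BY:YZ = t:(1−t) = 2:-1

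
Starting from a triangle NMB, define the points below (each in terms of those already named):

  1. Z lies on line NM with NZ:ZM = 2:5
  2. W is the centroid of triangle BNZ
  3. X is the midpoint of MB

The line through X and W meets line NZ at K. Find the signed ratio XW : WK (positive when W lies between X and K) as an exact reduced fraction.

XW:WK = 1/2

Work in coordinates with N = (0, 0), M = (1, 0), B = (0, 1).
1. Z lies on line NM with NZ:ZM = 2:5 ⇒ Z = (2/7, 0)
2. W is the centroid of triangle BNZ ⇒ W = (2/21, 1/3)
3. X is the midpoint of MB ⇒ X = (1/2, 1/2)
line XW meets NZ at K = (-5/7, 0)
W = X + t·(K−X) with t = 1/3, so XW:WK = 1/3:2/3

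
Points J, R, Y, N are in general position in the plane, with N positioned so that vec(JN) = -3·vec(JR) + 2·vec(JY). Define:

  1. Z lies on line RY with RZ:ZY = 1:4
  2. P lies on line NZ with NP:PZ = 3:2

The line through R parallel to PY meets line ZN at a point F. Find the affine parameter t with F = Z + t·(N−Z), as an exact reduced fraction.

Set J = (0, 0), R = (1, 0), Y = (0, 1), N = (-3, 2); any affine frame gives the same invariant.
1. Z lies on line RY with RZ:ZY = 1:4 ⇒ Z = (4/5, 1/5)
2. P lies on line NZ with NP:PZ = 3:2 ⇒ P = (-18/25, 23/25)
through R parallel to PY: direction (18/25, 2/25); meets ZN at F = (59/50, 1/50)
F = Z + t·(N−Z) with t = -1/10

t = -1/10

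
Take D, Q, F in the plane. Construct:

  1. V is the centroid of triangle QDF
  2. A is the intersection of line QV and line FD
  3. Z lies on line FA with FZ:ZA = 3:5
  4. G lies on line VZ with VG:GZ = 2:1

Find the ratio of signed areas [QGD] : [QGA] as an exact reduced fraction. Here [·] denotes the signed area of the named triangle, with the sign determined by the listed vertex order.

[QGD]:[QGA] = 47/15

Work in coordinates with D = (0, 0), Q = (1, 0), F = (0, 1).
1. V is the centroid of triangle QDF ⇒ V = (1/3, 1/3)
2. A is the intersection of line QV and line FD ⇒ A = (0, 1/2)
3. Z lies on line FA with FZ:ZA = 3:5 ⇒ Z = (0, 13/16)
4. G lies on line VZ with VG:GZ = 2:1 ⇒ G = (1/9, 47/72)
2·[QGD] = 47/72, 2·[QGA] = 5/24
[QGD]:[QGA] = 47/72:5/24 = 47/15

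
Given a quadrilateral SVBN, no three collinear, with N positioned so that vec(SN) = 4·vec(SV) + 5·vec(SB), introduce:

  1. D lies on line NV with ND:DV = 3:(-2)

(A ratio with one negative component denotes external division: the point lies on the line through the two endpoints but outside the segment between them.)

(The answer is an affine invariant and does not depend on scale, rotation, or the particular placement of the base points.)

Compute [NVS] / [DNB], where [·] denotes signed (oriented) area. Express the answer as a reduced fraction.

[NVS]:[DNB] = -5/24

Set S = (0, 0), V = (1, 0), B = (0, 1), N = (4, 5); any affine frame gives the same invariant.
1. D lies on line NV with ND:DV = 3:(-2) ⇒ D = (-5, -10)
2·[NVS] = -5, 2·[DNB] = 24
[NVS]:[DNB] = -5:24 = -5/24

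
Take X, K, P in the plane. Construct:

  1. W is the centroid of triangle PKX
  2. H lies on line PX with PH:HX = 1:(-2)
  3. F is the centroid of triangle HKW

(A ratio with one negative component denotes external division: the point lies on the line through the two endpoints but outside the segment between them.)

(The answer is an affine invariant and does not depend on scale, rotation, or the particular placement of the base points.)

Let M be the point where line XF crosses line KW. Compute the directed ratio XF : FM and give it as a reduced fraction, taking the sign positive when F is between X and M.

XF:FM = -2

Choose coordinates X = (0, 0), K = (1, 0), P = (0, 1).
1. W is the centroid of triangle PKX ⇒ W = (1/3, 1/3)
2. H lies on line PX with PH:HX = 1:(-2) ⇒ H = (0, 2)
3. F is the centroid of triangle HKW ⇒ F = (4/9, 7/9)
line XF meets KW at M = (2/9, 7/18)
F = X + t·(M−X) with t = 2, so XF:FM = 2:-1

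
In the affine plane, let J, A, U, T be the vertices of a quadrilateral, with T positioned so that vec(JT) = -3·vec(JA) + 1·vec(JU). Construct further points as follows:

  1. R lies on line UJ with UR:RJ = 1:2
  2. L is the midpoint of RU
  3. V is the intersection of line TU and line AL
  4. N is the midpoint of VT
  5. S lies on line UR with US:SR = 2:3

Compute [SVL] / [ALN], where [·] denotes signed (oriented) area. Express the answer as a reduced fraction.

[SVL]:[ALN] = 1/175

Work in coordinates with J = (0, 0), A = (1, 0), U = (0, 1), T = (-3, 1).
1. R lies on line UJ with UR:RJ = 1:2 ⇒ R = (0, 2/3)
2. L is the midpoint of RU ⇒ L = (0, 5/6)
3. V is the intersection of line TU and line AL ⇒ V = (-1/5, 1)
4. N is the midpoint of VT ⇒ N = (-8/5, 1)
5. S lies on line UR with US:SR = 2:3 ⇒ S = (0, 13/15)
2·[SVL] = 1/150, 2·[ALN] = 7/6
[SVL]:[ALN] = 1/150:7/6 = 1/175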